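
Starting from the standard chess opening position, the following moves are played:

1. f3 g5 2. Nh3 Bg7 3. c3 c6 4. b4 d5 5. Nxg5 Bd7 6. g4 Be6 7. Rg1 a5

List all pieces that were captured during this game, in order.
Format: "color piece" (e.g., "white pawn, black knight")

Tracking captures:
  Nxg5: captured black pawn

black pawn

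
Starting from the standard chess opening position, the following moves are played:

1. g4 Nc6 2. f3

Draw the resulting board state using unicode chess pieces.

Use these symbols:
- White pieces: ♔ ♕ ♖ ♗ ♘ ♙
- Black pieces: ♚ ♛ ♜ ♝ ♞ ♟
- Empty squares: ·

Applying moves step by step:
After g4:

♜ ♞ ♝ ♛ ♚ ♝ ♞ ♜
♟ ♟ ♟ ♟ ♟ ♟ ♟ ♟
· · · · · · · ·
· · · · · · · ·
· · · · · · ♙ ·
· · · · · · · ·
♙ ♙ ♙ ♙ ♙ ♙ · ♙
♖ ♘ ♗ ♕ ♔ ♗ ♘ ♖


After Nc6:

♜ · ♝ ♛ ♚ ♝ ♞ ♜
♟ ♟ ♟ ♟ ♟ ♟ ♟ ♟
· · ♞ · · · · ·
· · · · · · · ·
· · · · · · ♙ ·
· · · · · · · ·
♙ ♙ ♙ ♙ ♙ ♙ · ♙
♖ ♘ ♗ ♕ ♔ ♗ ♘ ♖


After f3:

♜ · ♝ ♛ ♚ ♝ ♞ ♜
♟ ♟ ♟ ♟ ♟ ♟ ♟ ♟
· · ♞ · · · · ·
· · · · · · · ·
· · · · · · ♙ ·
· · · · · ♙ · ·
♙ ♙ ♙ ♙ ♙ · · ♙
♖ ♘ ♗ ♕ ♔ ♗ ♘ ♖



  a b c d e f g h
  ─────────────────
8│♜ · ♝ ♛ ♚ ♝ ♞ ♜│8
7│♟ ♟ ♟ ♟ ♟ ♟ ♟ ♟│7
6│· · ♞ · · · · ·│6
5│· · · · · · · ·│5
4│· · · · · · ♙ ·│4
3│· · · · · ♙ · ·│3
2│♙ ♙ ♙ ♙ ♙ · · ♙│2
1│♖ ♘ ♗ ♕ ♔ ♗ ♘ ♖│1
  ─────────────────
  a b c d e f g h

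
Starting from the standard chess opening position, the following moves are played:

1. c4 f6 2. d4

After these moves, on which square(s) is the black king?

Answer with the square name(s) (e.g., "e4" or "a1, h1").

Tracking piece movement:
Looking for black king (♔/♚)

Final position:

  a b c d e f g h
  ─────────────────
8│♜ ♞ ♝ ♛ ♚ ♝ ♞ ♜│8
7│♟ ♟ ♟ ♟ ♟ · ♟ ♟│7
6│· · · · · ♟ · ·│6
5│· · · · · · · ·│5
4│· · ♙ ♙ · · · ·│4
3│· · · · · · · ·│3
2│♙ ♙ · · ♙ ♙ ♙ ♙│2
1│♖ ♘ ♗ ♕ ♔ ♗ ♘ ♖│1
  ─────────────────
  a b c d e f g h


e8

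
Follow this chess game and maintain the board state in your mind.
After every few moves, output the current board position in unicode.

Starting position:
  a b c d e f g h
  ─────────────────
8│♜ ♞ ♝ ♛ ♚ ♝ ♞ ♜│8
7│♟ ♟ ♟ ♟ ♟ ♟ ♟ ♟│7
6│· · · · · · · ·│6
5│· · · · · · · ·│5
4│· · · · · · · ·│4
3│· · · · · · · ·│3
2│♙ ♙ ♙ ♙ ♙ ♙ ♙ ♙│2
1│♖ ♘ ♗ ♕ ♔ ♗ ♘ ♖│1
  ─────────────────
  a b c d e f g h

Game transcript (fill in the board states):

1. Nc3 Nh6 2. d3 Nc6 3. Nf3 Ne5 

  a b c d e f g h
  ─────────────────
8│♜ · ♝ ♛ ♚ ♝ · ♜│8
7│♟ ♟ ♟ ♟ ♟ ♟ ♟ ♟│7
6│· · · · · · · ♞│6
5│· · · · ♞ · · ·│5
4│· · · · · · · ·│4
3│· · ♘ ♙ · ♘ · ·│3
2│♙ ♙ ♙ · ♙ ♙ ♙ ♙│2
1│♖ · ♗ ♕ ♔ ♗ · ♖│1
  ─────────────────
  a b c d e f g h

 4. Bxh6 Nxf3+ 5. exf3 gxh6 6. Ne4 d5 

  a b c d e f g h
  ─────────────────
8│♜ · ♝ ♛ ♚ ♝ · ♜│8
7│♟ ♟ ♟ · ♟ ♟ · ♟│7
6│· · · · · · · ♟│6
5│· · · ♟ · · · ·│5
4│· · · · ♘ · · ·│4
3│· · · ♙ · ♙ · ·│3
2│♙ ♙ ♙ · · ♙ ♙ ♙│2
1│♖ · · ♕ ♔ ♗ · ♖│1
  ─────────────────
  a b c d e f g h

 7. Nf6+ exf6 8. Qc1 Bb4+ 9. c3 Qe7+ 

  a b c d e f g h
  ─────────────────
8│♜ · ♝ · ♚ · · ♜│8
7│♟ ♟ ♟ · ♛ ♟ · ♟│7
6│· · · · · ♟ · ♟│6
5│· · · ♟ · · · ·│5
4│· ♝ · · · · · ·│4
3│· · ♙ ♙ · ♙ · ·│3
2│♙ ♙ · · · ♙ ♙ ♙│2
1│♖ · ♕ · ♔ ♗ · ♖│1
  ─────────────────
  a b c d e f g h

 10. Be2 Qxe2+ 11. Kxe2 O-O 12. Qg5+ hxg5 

  a b c d e f g h
  ─────────────────
8│♜ · ♝ · · ♜ ♚ ·│8
7│♟ ♟ ♟ · · ♟ · ♟│7
6│· · · · · ♟ · ·│6
5│· · · ♟ · · ♟ ·│5
4│· ♝ · · · · · ·│4
3│· · ♙ ♙ · ♙ · ·│3
2│♙ ♙ · · ♔ ♙ ♙ ♙│2
1│♖ · · · · · · ♖│1
  ─────────────────
  a b c d e f g h



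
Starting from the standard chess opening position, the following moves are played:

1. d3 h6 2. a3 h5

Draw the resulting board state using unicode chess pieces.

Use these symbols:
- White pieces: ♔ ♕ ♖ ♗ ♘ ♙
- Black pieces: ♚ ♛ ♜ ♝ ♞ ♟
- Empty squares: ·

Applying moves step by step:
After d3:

♜ ♞ ♝ ♛ ♚ ♝ ♞ ♜
♟ ♟ ♟ ♟ ♟ ♟ ♟ ♟
· · · · · · · ·
· · · · · · · ·
· · · · · · · ·
· · · ♙ · · · ·
♙ ♙ ♙ · ♙ ♙ ♙ ♙
♖ ♘ ♗ ♕ ♔ ♗ ♘ ♖


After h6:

♜ ♞ ♝ ♛ ♚ ♝ ♞ ♜
♟ ♟ ♟ ♟ ♟ ♟ ♟ ·
· · · · · · · ♟
· · · · · · · ·
· · · · · · · ·
· · · ♙ · · · ·
♙ ♙ ♙ · ♙ ♙ ♙ ♙
♖ ♘ ♗ ♕ ♔ ♗ ♘ ♖


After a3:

♜ ♞ ♝ ♛ ♚ ♝ ♞ ♜
♟ ♟ ♟ ♟ ♟ ♟ ♟ ·
· · · · · · · ♟
· · · · · · · ·
· · · · · · · ·
♙ · · ♙ · · · ·
· ♙ ♙ · ♙ ♙ ♙ ♙
♖ ♘ ♗ ♕ ♔ ♗ ♘ ♖


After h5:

♜ ♞ ♝ ♛ ♚ ♝ ♞ ♜
♟ ♟ ♟ ♟ ♟ ♟ ♟ ·
· · · · · · · ·
· · · · · · · ♟
· · · · · · · ·
♙ · · ♙ · · · ·
· ♙ ♙ · ♙ ♙ ♙ ♙
♖ ♘ ♗ ♕ ♔ ♗ ♘ ♖



  a b c d e f g h
  ─────────────────
8│♜ ♞ ♝ ♛ ♚ ♝ ♞ ♜│8
7│♟ ♟ ♟ ♟ ♟ ♟ ♟ ·│7
6│· · · · · · · ·│6
5│· · · · · · · ♟│5
4│· · · · · · · ·│4
3│♙ · · ♙ · · · ·│3
2│· ♙ ♙ · ♙ ♙ ♙ ♙│2
1│♖ ♘ ♗ ♕ ♔ ♗ ♘ ♖│1
  ─────────────────
  a b c d e f g h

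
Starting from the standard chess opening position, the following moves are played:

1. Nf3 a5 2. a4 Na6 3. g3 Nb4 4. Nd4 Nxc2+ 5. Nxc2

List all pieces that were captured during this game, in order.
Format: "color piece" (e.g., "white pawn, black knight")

Tracking captures:
  Nxc2+: captured white pawn
  Nxc2: captured black knight

white pawn, black knight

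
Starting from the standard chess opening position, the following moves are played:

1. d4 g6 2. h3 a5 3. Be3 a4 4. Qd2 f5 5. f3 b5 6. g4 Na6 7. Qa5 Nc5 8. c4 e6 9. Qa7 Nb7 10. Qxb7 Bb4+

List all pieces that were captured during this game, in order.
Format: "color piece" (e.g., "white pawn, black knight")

Tracking captures:
  Qxb7: captured black knight

black knight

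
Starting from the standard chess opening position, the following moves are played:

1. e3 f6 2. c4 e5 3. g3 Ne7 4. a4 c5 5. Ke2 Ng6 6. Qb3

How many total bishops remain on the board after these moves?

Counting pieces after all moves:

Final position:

  a b c d e f g h
  ─────────────────
8│♜ ♞ ♝ ♛ ♚ ♝ · ♜│8
7│♟ ♟ · ♟ · · ♟ ♟│7
6│· · · · · ♟ ♞ ·│6
5│· · ♟ · ♟ · · ·│5
4│♙ · ♙ · · · · ·│4
3│· ♕ · · ♙ · ♙ ·│3
2│· ♙ · ♙ ♔ ♙ · ♙│2
1│♖ ♘ ♗ · · ♗ ♘ ♖│1
  ─────────────────
  a b c d e f g h


4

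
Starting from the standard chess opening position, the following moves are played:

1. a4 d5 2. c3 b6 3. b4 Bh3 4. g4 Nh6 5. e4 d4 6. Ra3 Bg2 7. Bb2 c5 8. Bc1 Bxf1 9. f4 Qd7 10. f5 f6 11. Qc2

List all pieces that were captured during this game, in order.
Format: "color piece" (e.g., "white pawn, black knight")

Tracking captures:
  Bxf1: captured white bishop

white bishop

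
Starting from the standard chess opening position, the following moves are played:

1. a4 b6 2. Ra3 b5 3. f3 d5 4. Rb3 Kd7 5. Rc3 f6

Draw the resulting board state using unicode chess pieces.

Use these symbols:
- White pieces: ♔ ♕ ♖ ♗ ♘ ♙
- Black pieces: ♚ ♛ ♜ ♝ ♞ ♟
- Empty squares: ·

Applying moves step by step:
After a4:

♜ ♞ ♝ ♛ ♚ ♝ ♞ ♜
♟ ♟ ♟ ♟ ♟ ♟ ♟ ♟
· · · · · · · ·
· · · · · · · ·
♙ · · · · · · ·
· · · · · · · ·
· ♙ ♙ ♙ ♙ ♙ ♙ ♙
♖ ♘ ♗ ♕ ♔ ♗ ♘ ♖


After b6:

♜ ♞ ♝ ♛ ♚ ♝ ♞ ♜
♟ · ♟ ♟ ♟ ♟ ♟ ♟
· ♟ · · · · · ·
· · · · · · · ·
♙ · · · · · · ·
· · · · · · · ·
· ♙ ♙ ♙ ♙ ♙ ♙ ♙
♖ ♘ ♗ ♕ ♔ ♗ ♘ ♖


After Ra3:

♜ ♞ ♝ ♛ ♚ ♝ ♞ ♜
♟ · ♟ ♟ ♟ ♟ ♟ ♟
· ♟ · · · · · ·
· · · · · · · ·
♙ · · · · · · ·
♖ · · · · · · ·
· ♙ ♙ ♙ ♙ ♙ ♙ ♙
· ♘ ♗ ♕ ♔ ♗ ♘ ♖


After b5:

♜ ♞ ♝ ♛ ♚ ♝ ♞ ♜
♟ · ♟ ♟ ♟ ♟ ♟ ♟
· · · · · · · ·
· ♟ · · · · · ·
♙ · · · · · · ·
♖ · · · · · · ·
· ♙ ♙ ♙ ♙ ♙ ♙ ♙
· ♘ ♗ ♕ ♔ ♗ ♘ ♖


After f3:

♜ ♞ ♝ ♛ ♚ ♝ ♞ ♜
♟ · ♟ ♟ ♟ ♟ ♟ ♟
· · · · · · · ·
· ♟ · · · · · ·
♙ · · · · · · ·
♖ · · · · ♙ · ·
· ♙ ♙ ♙ ♙ · ♙ ♙
· ♘ ♗ ♕ ♔ ♗ ♘ ♖


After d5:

♜ ♞ ♝ ♛ ♚ ♝ ♞ ♜
♟ · ♟ · ♟ ♟ ♟ ♟
· · · · · · · ·
· ♟ · ♟ · · · ·
♙ · · · · · · ·
♖ · · · · ♙ · ·
· ♙ ♙ ♙ ♙ · ♙ ♙
· ♘ ♗ ♕ ♔ ♗ ♘ ♖


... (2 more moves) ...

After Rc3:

♜ ♞ ♝ ♛ · ♝ ♞ ♜
♟ · ♟ ♚ ♟ ♟ ♟ ♟
· · · · · · · ·
· ♟ · ♟ · · · ·
♙ · · · · · · ·
· · ♖ · · ♙ · ·
· ♙ ♙ ♙ ♙ · ♙ ♙
· ♘ ♗ ♕ ♔ ♗ ♘ ♖


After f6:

♜ ♞ ♝ ♛ · ♝ ♞ ♜
♟ · ♟ ♚ ♟ · ♟ ♟
· · · · · ♟ · ·
· ♟ · ♟ · · · ·
♙ · · · · · · ·
· · ♖ · · ♙ · ·
· ♙ ♙ ♙ ♙ · ♙ ♙
· ♘ ♗ ♕ ♔ ♗ ♘ ♖



  a b c d e f g h
  ─────────────────
8│♜ ♞ ♝ ♛ · ♝ ♞ ♜│8
7│♟ · ♟ ♚ ♟ · ♟ ♟│7
6│· · · · · ♟ · ·│6
5│· ♟ · ♟ · · · ·│5
4│♙ · · · · · · ·│4
3│· · ♖ · · ♙ · ·│3
2│· ♙ ♙ ♙ ♙ · ♙ ♙│2
1│· ♘ ♗ ♕ ♔ ♗ ♘ ♖│1
  ─────────────────
  a b c d e f g h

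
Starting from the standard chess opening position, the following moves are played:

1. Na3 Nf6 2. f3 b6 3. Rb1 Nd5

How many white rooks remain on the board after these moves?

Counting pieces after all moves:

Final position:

  a b c d e f g h
  ─────────────────
8│♜ ♞ ♝ ♛ ♚ ♝ · ♜│8
7│♟ · ♟ ♟ ♟ ♟ ♟ ♟│7
6│· ♟ · · · · · ·│6
5│· · · ♞ · · · ·│5
4│· · · · · · · ·│4
3│♘ · · · · ♙ · ·│3
2│♙ ♙ ♙ ♙ ♙ · ♙ ♙│2
1│· ♖ ♗ ♕ ♔ ♗ ♘ ♖│1
  ─────────────────
  a b c d e f g h


2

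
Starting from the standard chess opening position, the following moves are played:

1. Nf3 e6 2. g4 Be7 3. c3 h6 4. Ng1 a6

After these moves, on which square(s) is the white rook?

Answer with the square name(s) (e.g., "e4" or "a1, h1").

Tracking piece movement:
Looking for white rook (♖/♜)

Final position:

  a b c d e f g h
  ─────────────────
8│♜ ♞ ♝ ♛ ♚ · ♞ ♜│8
7│· ♟ ♟ ♟ ♝ ♟ ♟ ·│7
6│♟ · · · ♟ · · ♟│6
5│· · · · · · · ·│5
4│· · · · · · ♙ ·│4
3│· · ♙ · · · · ·│3
2│♙ ♙ · ♙ ♙ ♙ · ♙│2
1│♖ ♘ ♗ ♕ ♔ ♗ ♘ ♖│1
  ─────────────────
  a b c d e f g h


a1, h1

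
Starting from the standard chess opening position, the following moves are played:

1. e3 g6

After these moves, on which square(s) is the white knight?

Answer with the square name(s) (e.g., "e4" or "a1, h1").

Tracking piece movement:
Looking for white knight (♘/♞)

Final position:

  a b c d e f g h
  ─────────────────
8│♜ ♞ ♝ ♛ ♚ ♝ ♞ ♜│8
7│♟ ♟ ♟ ♟ ♟ ♟ · ♟│7
6│· · · · · · ♟ ·│6
5│· · · · · · · ·│5
4│· · · · · · · ·│4
3│· · · · ♙ · · ·│3
2│♙ ♙ ♙ ♙ · ♙ ♙ ♙│2
1│♖ ♘ ♗ ♕ ♔ ♗ ♘ ♖│1
  ─────────────────
  a b c d e f g h


b1, g1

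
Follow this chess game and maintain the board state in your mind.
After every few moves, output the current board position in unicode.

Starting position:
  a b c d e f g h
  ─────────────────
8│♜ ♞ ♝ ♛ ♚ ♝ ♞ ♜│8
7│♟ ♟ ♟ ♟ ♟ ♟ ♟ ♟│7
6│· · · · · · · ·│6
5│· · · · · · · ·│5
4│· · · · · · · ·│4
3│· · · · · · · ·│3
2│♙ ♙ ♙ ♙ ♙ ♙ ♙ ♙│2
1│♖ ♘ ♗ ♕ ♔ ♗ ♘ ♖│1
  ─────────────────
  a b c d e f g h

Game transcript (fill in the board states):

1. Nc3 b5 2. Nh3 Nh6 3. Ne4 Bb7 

  a b c d e f g h
  ─────────────────
8│♜ ♞ · ♛ ♚ ♝ · ♜│8
7│♟ ♝ ♟ ♟ ♟ ♟ ♟ ♟│7
6│· · · · · · · ♞│6
5│· ♟ · · · · · ·│5
4│· · · · ♘ · · ·│4
3│· · · · · · · ♘│3
2│♙ ♙ ♙ ♙ ♙ ♙ ♙ ♙│2
1│♖ · ♗ ♕ ♔ ♗ · ♖│1
  ─────────────────
  a b c d e f g h

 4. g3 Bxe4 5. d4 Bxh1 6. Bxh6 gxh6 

  a b c d e f g h
  ─────────────────
8│♜ ♞ · ♛ ♚ ♝ · ♜│8
7│♟ · ♟ ♟ ♟ ♟ · ♟│7
6│· · · · · · · ♟│6
5│· ♟ · · · · · ·│5
4│· · · ♙ · · · ·│4
3│· · · · · · ♙ ♘│3
2│♙ ♙ ♙ · ♙ ♙ · ♙│2
1│♖ · · ♕ ♔ ♗ · ♝│1
  ─────────────────
  a b c d e f g h

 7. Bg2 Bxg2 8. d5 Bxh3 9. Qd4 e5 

  a b c d e f g h
  ─────────────────
8│♜ ♞ · ♛ ♚ ♝ · ♜│8
7│♟ · ♟ ♟ · ♟ · ♟│7
6│· · · · · · · ♟│6
5│· ♟ · ♙ ♟ · · ·│5
4│· · · ♕ · · · ·│4
3│· · · · · · ♙ ♝│3
2│♙ ♙ ♙ · ♙ ♙ · ♙│2
1│♖ · · · ♔ · · ·│1
  ─────────────────
  a b c d e f g h

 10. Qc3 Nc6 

  a b c d e f g h
  ─────────────────
8│♜ · · ♛ ♚ ♝ · ♜│8
7│♟ · ♟ ♟ · ♟ · ♟│7
6│· · ♞ · · · · ♟│6
5│· ♟ · ♙ ♟ · · ·│5
4│· · · · · · · ·│4
3│· · ♕ · · · ♙ ♝│3
2│♙ ♙ ♙ · ♙ ♙ · ♙│2
1│♖ · · · ♔ · · ·│1
  ─────────────────
  a b c d e f g h


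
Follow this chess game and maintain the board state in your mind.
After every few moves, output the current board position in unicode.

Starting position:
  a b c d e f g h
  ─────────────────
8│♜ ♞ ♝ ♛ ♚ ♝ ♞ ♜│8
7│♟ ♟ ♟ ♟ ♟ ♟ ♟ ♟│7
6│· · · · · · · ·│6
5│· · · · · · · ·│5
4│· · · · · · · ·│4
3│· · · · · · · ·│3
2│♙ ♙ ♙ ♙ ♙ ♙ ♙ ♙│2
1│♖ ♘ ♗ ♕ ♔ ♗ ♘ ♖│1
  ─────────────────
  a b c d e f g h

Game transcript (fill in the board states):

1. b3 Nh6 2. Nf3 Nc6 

  a b c d e f g h
  ─────────────────
8│♜ · ♝ ♛ ♚ ♝ · ♜│8
7│♟ ♟ ♟ ♟ ♟ ♟ ♟ ♟│7
6│· · ♞ · · · · ♞│6
5│· · · · · · · ·│5
4│· · · · · · · ·│4
3│· ♙ · · · ♘ · ·│3
2│♙ · ♙ ♙ ♙ ♙ ♙ ♙│2
1│♖ ♘ ♗ ♕ ♔ ♗ · ♖│1
  ─────────────────
  a b c d e f g h

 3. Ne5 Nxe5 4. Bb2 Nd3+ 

  a b c d e f g h
  ─────────────────
8│♜ · ♝ ♛ ♚ ♝ · ♜│8
7│♟ ♟ ♟ ♟ ♟ ♟ ♟ ♟│7
6│· · · · · · · ♞│6
5│· · · · · · · ·│5
4│· · · · · · · ·│4
3│· ♙ · ♞ · · · ·│3
2│♙ ♗ ♙ ♙ ♙ ♙ ♙ ♙│2
1│♖ ♘ · ♕ ♔ ♗ · ♖│1
  ─────────────────
  a b c d e f g h

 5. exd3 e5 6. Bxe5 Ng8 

  a b c d e f g h
  ─────────────────
8│♜ · ♝ ♛ ♚ ♝ ♞ ♜│8
7│♟ ♟ ♟ ♟ · ♟ ♟ ♟│7
6│· · · · · · · ·│6
5│· · · · ♗ · · ·│5
4│· · · · · · · ·│4
3│· ♙ · ♙ · · · ·│3
2│♙ · ♙ ♙ · ♙ ♙ ♙│2
1│♖ ♘ · ♕ ♔ ♗ · ♖│1
  ─────────────────
  a b c d e f g h

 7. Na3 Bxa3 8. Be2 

  a b c d e f g h
  ─────────────────
8│♜ · ♝ ♛ ♚ · ♞ ♜│8
7│♟ ♟ ♟ ♟ · ♟ ♟ ♟│7
6│· · · · · · · ·│6
5│· · · · ♗ · · ·│5
4│· · · · · · · ·│4
3│♝ ♙ · ♙ · · · ·│3
2│♙ · ♙ ♙ ♗ ♙ ♙ ♙│2
1│♖ · · ♕ ♔ · · ♖│1
  ─────────────────
  a b c d e f g h


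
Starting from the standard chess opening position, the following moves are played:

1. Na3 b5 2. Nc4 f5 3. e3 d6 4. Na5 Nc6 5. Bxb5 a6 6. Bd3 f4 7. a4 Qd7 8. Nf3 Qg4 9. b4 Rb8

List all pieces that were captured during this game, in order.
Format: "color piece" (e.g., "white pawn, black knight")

Tracking captures:
  Bxb5: captured black pawn

black pawn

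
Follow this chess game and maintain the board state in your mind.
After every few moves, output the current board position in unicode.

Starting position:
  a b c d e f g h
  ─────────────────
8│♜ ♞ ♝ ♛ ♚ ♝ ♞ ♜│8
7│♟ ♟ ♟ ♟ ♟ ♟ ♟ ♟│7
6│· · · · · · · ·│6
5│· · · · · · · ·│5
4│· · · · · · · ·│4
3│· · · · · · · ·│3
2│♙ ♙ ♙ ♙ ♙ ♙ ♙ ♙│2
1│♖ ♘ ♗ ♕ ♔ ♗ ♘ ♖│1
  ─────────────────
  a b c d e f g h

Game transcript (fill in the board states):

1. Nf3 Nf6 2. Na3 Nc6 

  a b c d e f g h
  ─────────────────
8│♜ · ♝ ♛ ♚ ♝ · ♜│8
7│♟ ♟ ♟ ♟ ♟ ♟ ♟ ♟│7
6│· · ♞ · · ♞ · ·│6
5│· · · · · · · ·│5
4│· · · · · · · ·│4
3│♘ · · · · ♘ · ·│3
2│♙ ♙ ♙ ♙ ♙ ♙ ♙ ♙│2
1│♖ · ♗ ♕ ♔ ♗ · ♖│1
  ─────────────────
  a b c d e f g h

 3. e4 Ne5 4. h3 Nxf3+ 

  a b c d e f g h
  ─────────────────
8│♜ · ♝ ♛ ♚ ♝ · ♜│8
7│♟ ♟ ♟ ♟ ♟ ♟ ♟ ♟│7
6│· · · · · ♞ · ·│6
5│· · · · · · · ·│5
4│· · · · ♙ · · ·│4
3│♘ · · · · ♞ · ♙│3
2│♙ ♙ ♙ ♙ · ♙ ♙ ·│2
1│♖ · ♗ ♕ ♔ ♗ · ♖│1
  ─────────────────
  a b c d e f g h

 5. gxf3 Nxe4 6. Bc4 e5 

  a b c d e f g h
  ─────────────────
8│♜ · ♝ ♛ ♚ ♝ · ♜│8
7│♟ ♟ ♟ ♟ · ♟ ♟ ♟│7
6│· · · · · · · ·│6
5│· · · · ♟ · · ·│5
4│· · ♗ · ♞ · · ·│4
3│♘ · · · · ♙ · ♙│3
2│♙ ♙ ♙ ♙ · ♙ · ·│2
1│♖ · ♗ ♕ ♔ · · ♖│1
  ─────────────────
  a b c d e f g h

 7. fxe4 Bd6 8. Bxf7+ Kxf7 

  a b c d e f g h
  ─────────────────
8│♜ · ♝ ♛ · · · ♜│8
7│♟ ♟ ♟ ♟ · ♚ ♟ ♟│7
6│· · · ♝ · · · ·│6
5│· · · · ♟ · · ·│5
4│· · · · ♙ · · ·│4
3│♘ · · · · · · ♙│3
2│♙ ♙ ♙ ♙ · ♙ · ·│2
1│♖ · ♗ ♕ ♔ · · ♖│1
  ─────────────────
  a b c d e f g h

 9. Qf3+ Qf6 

  a b c d e f g h
  ─────────────────
8│♜ · ♝ · · · · ♜│8
7│♟ ♟ ♟ ♟ · ♚ ♟ ♟│7
6│· · · ♝ · ♛ · ·│6
5│· · · · ♟ · · ·│5
4│· · · · ♙ · · ·│4
3│♘ · · · · ♕ · ♙│3
2│♙ ♙ ♙ ♙ · ♙ · ·│2
1│♖ · ♗ · ♔ · · ♖│1
  ─────────────────
  a b c d e f g h


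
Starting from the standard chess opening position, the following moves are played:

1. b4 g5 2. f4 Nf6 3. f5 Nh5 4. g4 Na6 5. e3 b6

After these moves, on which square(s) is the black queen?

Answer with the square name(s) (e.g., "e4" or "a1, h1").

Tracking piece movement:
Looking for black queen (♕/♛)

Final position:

  a b c d e f g h
  ─────────────────
8│♜ · ♝ ♛ ♚ ♝ · ♜│8
7│♟ · ♟ ♟ ♟ ♟ · ♟│7
6│♞ ♟ · · · · · ·│6
5│· · · · · ♙ ♟ ♞│5
4│· ♙ · · · · ♙ ·│4
3│· · · · ♙ · · ·│3
2│♙ · ♙ ♙ · · · ♙│2
1│♖ ♘ ♗ ♕ ♔ ♗ ♘ ♖│1
  ─────────────────
  a b c d e f g h


d8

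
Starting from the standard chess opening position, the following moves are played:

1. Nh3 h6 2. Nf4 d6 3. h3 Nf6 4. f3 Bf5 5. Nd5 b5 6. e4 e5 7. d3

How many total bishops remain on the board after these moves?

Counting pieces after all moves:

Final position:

  a b c d e f g h
  ─────────────────
8│♜ ♞ · ♛ ♚ ♝ · ♜│8
7│♟ · ♟ · · ♟ ♟ ·│7
6│· · · ♟ · ♞ · ♟│6
5│· ♟ · ♘ ♟ ♝ · ·│5
4│· · · · ♙ · · ·│4
3│· · · ♙ · ♙ · ♙│3
2│♙ ♙ ♙ · · · ♙ ·│2
1│♖ ♘ ♗ ♕ ♔ ♗ · ♖│1
  ─────────────────
  a b c d e f g h


4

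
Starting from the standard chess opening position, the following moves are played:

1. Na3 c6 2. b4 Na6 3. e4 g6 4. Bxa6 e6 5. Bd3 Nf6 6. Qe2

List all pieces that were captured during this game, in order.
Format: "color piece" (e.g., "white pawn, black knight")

Tracking captures:
  Bxa6: captured black knight

black knight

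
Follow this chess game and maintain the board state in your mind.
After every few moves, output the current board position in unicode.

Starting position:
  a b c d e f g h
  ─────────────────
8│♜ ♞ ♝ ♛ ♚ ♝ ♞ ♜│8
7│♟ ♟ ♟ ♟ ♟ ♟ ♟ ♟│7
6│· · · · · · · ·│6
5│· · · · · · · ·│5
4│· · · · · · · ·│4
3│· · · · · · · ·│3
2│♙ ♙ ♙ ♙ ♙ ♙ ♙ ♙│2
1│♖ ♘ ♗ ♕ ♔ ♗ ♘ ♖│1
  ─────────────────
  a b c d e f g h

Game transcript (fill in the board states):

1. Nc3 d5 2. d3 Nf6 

  a b c d e f g h
  ─────────────────
8│♜ ♞ ♝ ♛ ♚ ♝ · ♜│8
7│♟ ♟ ♟ · ♟ ♟ ♟ ♟│7
6│· · · · · ♞ · ·│6
5│· · · ♟ · · · ·│5
4│· · · · · · · ·│4
3│· · ♘ ♙ · · · ·│3
2│♙ ♙ ♙ · ♙ ♙ ♙ ♙│2
1│♖ · ♗ ♕ ♔ ♗ ♘ ♖│1
  ─────────────────
  a b c d e f g h

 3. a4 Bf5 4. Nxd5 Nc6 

  a b c d e f g h
  ─────────────────
8│♜ · · ♛ ♚ ♝ · ♜│8
7│♟ ♟ ♟ · ♟ ♟ ♟ ♟│7
6│· · ♞ · · ♞ · ·│6
5│· · · ♘ · ♝ · ·│5
4│♙ · · · · · · ·│4
3│· · · ♙ · · · ·│3
2│· ♙ ♙ · ♙ ♙ ♙ ♙│2
1│♖ · ♗ ♕ ♔ ♗ ♘ ♖│1
  ─────────────────
  a b c d e f g h

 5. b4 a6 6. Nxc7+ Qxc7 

  a b c d e f g h
  ─────────────────
8│♜ · · · ♚ ♝ · ♜│8
7│· ♟ ♛ · ♟ ♟ ♟ ♟│7
6│♟ · ♞ · · ♞ · ·│6
5│· · · · · ♝ · ·│5
4│♙ ♙ · · · · · ·│4
3│· · · ♙ · · · ·│3
2│· · ♙ · ♙ ♙ ♙ ♙│2
1│♖ · ♗ ♕ ♔ ♗ ♘ ♖│1
  ─────────────────
  a b c d e f g h

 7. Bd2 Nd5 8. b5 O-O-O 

  a b c d e f g h
  ─────────────────
8│· · ♚ ♜ · ♝ · ♜│8
7│· ♟ ♛ · ♟ ♟ ♟ ♟│7
6│♟ · ♞ · · · · ·│6
5│· ♙ · ♞ · ♝ · ·│5
4│♙ · · · · · · ·│4
3│· · · ♙ · · · ·│3
2│· · ♙ ♗ ♙ ♙ ♙ ♙│2
1│♖ · · ♕ ♔ ♗ ♘ ♖│1
  ─────────────────
  a b c d e f g h



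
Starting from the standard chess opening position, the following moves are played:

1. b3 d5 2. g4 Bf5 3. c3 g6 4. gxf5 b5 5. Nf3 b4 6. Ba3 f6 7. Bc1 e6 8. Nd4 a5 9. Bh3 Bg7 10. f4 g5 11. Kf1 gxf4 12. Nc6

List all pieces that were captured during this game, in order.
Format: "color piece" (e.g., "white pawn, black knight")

Tracking captures:
  gxf5: captured black bishop
  gxf4: captured white pawn

black bishop, white pawn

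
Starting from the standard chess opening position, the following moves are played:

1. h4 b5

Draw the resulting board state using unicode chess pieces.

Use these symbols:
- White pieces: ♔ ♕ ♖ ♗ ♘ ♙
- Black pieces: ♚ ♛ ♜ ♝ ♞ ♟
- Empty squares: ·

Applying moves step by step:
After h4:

♜ ♞ ♝ ♛ ♚ ♝ ♞ ♜
♟ ♟ ♟ ♟ ♟ ♟ ♟ ♟
· · · · · · · ·
· · · · · · · ·
· · · · · · · ♙
· · · · · · · ·
♙ ♙ ♙ ♙ ♙ ♙ ♙ ·
♖ ♘ ♗ ♕ ♔ ♗ ♘ ♖


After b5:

♜ ♞ ♝ ♛ ♚ ♝ ♞ ♜
♟ · ♟ ♟ ♟ ♟ ♟ ♟
· · · · · · · ·
· ♟ · · · · · ·
· · · · · · · ♙
· · · · · · · ·
♙ ♙ ♙ ♙ ♙ ♙ ♙ ·
♖ ♘ ♗ ♕ ♔ ♗ ♘ ♖



  a b c d e f g h
  ─────────────────
8│♜ ♞ ♝ ♛ ♚ ♝ ♞ ♜│8
7│♟ · ♟ ♟ ♟ ♟ ♟ ♟│7
6│· · · · · · · ·│6
5│· ♟ · · · · · ·│5
4│· · · · · · · ♙│4
3│· · · · · · · ·│3
2│♙ ♙ ♙ ♙ ♙ ♙ ♙ ·│2
1│♖ ♘ ♗ ♕ ♔ ♗ ♘ ♖│1
  ─────────────────
  a b c d e f g h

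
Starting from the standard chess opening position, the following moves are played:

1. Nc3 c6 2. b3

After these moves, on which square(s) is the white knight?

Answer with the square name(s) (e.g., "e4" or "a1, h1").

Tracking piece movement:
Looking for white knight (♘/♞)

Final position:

  a b c d e f g h
  ─────────────────
8│♜ ♞ ♝ ♛ ♚ ♝ ♞ ♜│8
7│♟ ♟ · ♟ ♟ ♟ ♟ ♟│7
6│· · ♟ · · · · ·│6
5│· · · · · · · ·│5
4│· · · · · · · ·│4
3│· ♙ ♘ · · · · ·│3
2│♙ · ♙ ♙ ♙ ♙ ♙ ♙│2
1│♖ · ♗ ♕ ♔ ♗ ♘ ♖│1
  ─────────────────
  a b c d e f g h


c3, g1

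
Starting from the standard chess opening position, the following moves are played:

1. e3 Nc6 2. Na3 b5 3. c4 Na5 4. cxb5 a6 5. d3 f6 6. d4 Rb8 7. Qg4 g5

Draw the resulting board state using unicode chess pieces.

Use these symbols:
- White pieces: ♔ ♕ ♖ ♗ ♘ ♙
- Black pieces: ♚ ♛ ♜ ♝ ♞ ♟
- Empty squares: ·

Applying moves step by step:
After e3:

♜ ♞ ♝ ♛ ♚ ♝ ♞ ♜
♟ ♟ ♟ ♟ ♟ ♟ ♟ ♟
· · · · · · · ·
· · · · · · · ·
· · · · · · · ·
· · · · ♙ · · ·
♙ ♙ ♙ ♙ · ♙ ♙ ♙
♖ ♘ ♗ ♕ ♔ ♗ ♘ ♖


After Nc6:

♜ · ♝ ♛ ♚ ♝ ♞ ♜
♟ ♟ ♟ ♟ ♟ ♟ ♟ ♟
· · ♞ · · · · ·
· · · · · · · ·
· · · · · · · ·
· · · · ♙ · · ·
♙ ♙ ♙ ♙ · ♙ ♙ ♙
♖ ♘ ♗ ♕ ♔ ♗ ♘ ♖


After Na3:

♜ · ♝ ♛ ♚ ♝ ♞ ♜
♟ ♟ ♟ ♟ ♟ ♟ ♟ ♟
· · ♞ · · · · ·
· · · · · · · ·
· · · · · · · ·
♘ · · · ♙ · · ·
♙ ♙ ♙ ♙ · ♙ ♙ ♙
♖ · ♗ ♕ ♔ ♗ ♘ ♖


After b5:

♜ · ♝ ♛ ♚ ♝ ♞ ♜
♟ · ♟ ♟ ♟ ♟ ♟ ♟
· · ♞ · · · · ·
· ♟ · · · · · ·
· · · · · · · ·
♘ · · · ♙ · · ·
♙ ♙ ♙ ♙ · ♙ ♙ ♙
♖ · ♗ ♕ ♔ ♗ ♘ ♖


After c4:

♜ · ♝ ♛ ♚ ♝ ♞ ♜
♟ · ♟ ♟ ♟ ♟ ♟ ♟
· · ♞ · · · · ·
· ♟ · · · · · ·
· · ♙ · · · · ·
♘ · · · ♙ · · ·
♙ ♙ · ♙ · ♙ ♙ ♙
♖ · ♗ ♕ ♔ ♗ ♘ ♖


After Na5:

♜ · ♝ ♛ ♚ ♝ ♞ ♜
♟ · ♟ ♟ ♟ ♟ ♟ ♟
· · · · · · · ·
♞ ♟ · · · · · ·
· · ♙ · · · · ·
♘ · · · ♙ · · ·
♙ ♙ · ♙ · ♙ ♙ ♙
♖ · ♗ ♕ ♔ ♗ ♘ ♖


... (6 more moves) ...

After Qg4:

· ♜ ♝ ♛ ♚ ♝ ♞ ♜
· · ♟ ♟ ♟ · ♟ ♟
♟ · · · · ♟ · ·
♞ ♙ · · · · · ·
· · · ♙ · · ♕ ·
♘ · · · ♙ · · ·
♙ ♙ · · · ♙ ♙ ♙
♖ · ♗ · ♔ ♗ ♘ ♖


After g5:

· ♜ ♝ ♛ ♚ ♝ ♞ ♜
· · ♟ ♟ ♟ · · ♟
♟ · · · · ♟ · ·
♞ ♙ · · · · ♟ ·
· · · ♙ · · ♕ ·
♘ · · · ♙ · · ·
♙ ♙ · · · ♙ ♙ ♙
♖ · ♗ · ♔ ♗ ♘ ♖



  a b c d e f g h
  ─────────────────
8│· ♜ ♝ ♛ ♚ ♝ ♞ ♜│8
7│· · ♟ ♟ ♟ · · ♟│7
6│♟ · · · · ♟ · ·│6
5│♞ ♙ · · · · ♟ ·│5
4│· · · ♙ · · ♕ ·│4
3│♘ · · · ♙ · · ·│3
2│♙ ♙ · · · ♙ ♙ ♙│2
1│♖ · ♗ · ♔ ♗ ♘ ♖│1
  ─────────────────
  a b c d e f g h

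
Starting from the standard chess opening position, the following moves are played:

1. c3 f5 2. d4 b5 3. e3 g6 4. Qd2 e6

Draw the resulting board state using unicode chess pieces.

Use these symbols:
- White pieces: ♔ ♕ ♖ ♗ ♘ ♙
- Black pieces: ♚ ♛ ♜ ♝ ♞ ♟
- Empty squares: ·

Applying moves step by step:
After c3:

♜ ♞ ♝ ♛ ♚ ♝ ♞ ♜
♟ ♟ ♟ ♟ ♟ ♟ ♟ ♟
· · · · · · · ·
· · · · · · · ·
· · · · · · · ·
· · ♙ · · · · ·
♙ ♙ · ♙ ♙ ♙ ♙ ♙
♖ ♘ ♗ ♕ ♔ ♗ ♘ ♖


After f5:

♜ ♞ ♝ ♛ ♚ ♝ ♞ ♜
♟ ♟ ♟ ♟ ♟ · ♟ ♟
· · · · · · · ·
· · · · · ♟ · ·
· · · · · · · ·
· · ♙ · · · · ·
♙ ♙ · ♙ ♙ ♙ ♙ ♙
♖ ♘ ♗ ♕ ♔ ♗ ♘ ♖


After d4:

♜ ♞ ♝ ♛ ♚ ♝ ♞ ♜
♟ ♟ ♟ ♟ ♟ · ♟ ♟
· · · · · · · ·
· · · · · ♟ · ·
· · · ♙ · · · ·
· · ♙ · · · · ·
♙ ♙ · · ♙ ♙ ♙ ♙
♖ ♘ ♗ ♕ ♔ ♗ ♘ ♖


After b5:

♜ ♞ ♝ ♛ ♚ ♝ ♞ ♜
♟ · ♟ ♟ ♟ · ♟ ♟
· · · · · · · ·
· ♟ · · · ♟ · ·
· · · ♙ · · · ·
· · ♙ · · · · ·
♙ ♙ · · ♙ ♙ ♙ ♙
♖ ♘ ♗ ♕ ♔ ♗ ♘ ♖


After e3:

♜ ♞ ♝ ♛ ♚ ♝ ♞ ♜
♟ · ♟ ♟ ♟ · ♟ ♟
· · · · · · · ·
· ♟ · · · ♟ · ·
· · · ♙ · · · ·
· · ♙ · ♙ · · ·
♙ ♙ · · · ♙ ♙ ♙
♖ ♘ ♗ ♕ ♔ ♗ ♘ ♖


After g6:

♜ ♞ ♝ ♛ ♚ ♝ ♞ ♜
♟ · ♟ ♟ ♟ · · ♟
· · · · · · ♟ ·
· ♟ · · · ♟ · ·
· · · ♙ · · · ·
· · ♙ · ♙ · · ·
♙ ♙ · · · ♙ ♙ ♙
♖ ♘ ♗ ♕ ♔ ♗ ♘ ♖


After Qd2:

♜ ♞ ♝ ♛ ♚ ♝ ♞ ♜
♟ · ♟ ♟ ♟ · · ♟
· · · · · · ♟ ·
· ♟ · · · ♟ · ·
· · · ♙ · · · ·
· · ♙ · ♙ · · ·
♙ ♙ · ♕ · ♙ ♙ ♙
♖ ♘ ♗ · ♔ ♗ ♘ ♖


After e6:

♜ ♞ ♝ ♛ ♚ ♝ ♞ ♜
♟ · ♟ ♟ · · · ♟
· · · · ♟ · ♟ ·
· ♟ · · · ♟ · ·
· · · ♙ · · · ·
· · ♙ · ♙ · · ·
♙ ♙ · ♕ · ♙ ♙ ♙
♖ ♘ ♗ · ♔ ♗ ♘ ♖



  a b c d e f g h
  ─────────────────
8│♜ ♞ ♝ ♛ ♚ ♝ ♞ ♜│8
7│♟ · ♟ ♟ · · · ♟│7
6│· · · · ♟ · ♟ ·│6
5│· ♟ · · · ♟ · ·│5
4│· · · ♙ · · · ·│4
3│· · ♙ · ♙ · · ·│3
2│♙ ♙ · ♕ · ♙ ♙ ♙│2
1│♖ ♘ ♗ · ♔ ♗ ♘ ♖│1
  ─────────────────
  a b c d e f g h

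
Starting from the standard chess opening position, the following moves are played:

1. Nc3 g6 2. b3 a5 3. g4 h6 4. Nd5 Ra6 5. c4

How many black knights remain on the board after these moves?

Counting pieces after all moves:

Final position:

  a b c d e f g h
  ─────────────────
8│· ♞ ♝ ♛ ♚ ♝ ♞ ♜│8
7│· ♟ ♟ ♟ ♟ ♟ · ·│7
6│♜ · · · · · ♟ ♟│6
5│♟ · · ♘ · · · ·│5
4│· · ♙ · · · ♙ ·│4
3│· ♙ · · · · · ·│3
2│♙ · · ♙ ♙ ♙ · ♙│2
1│♖ · ♗ ♕ ♔ ♗ ♘ ♖│1
  ─────────────────
  a b c d e f g h


2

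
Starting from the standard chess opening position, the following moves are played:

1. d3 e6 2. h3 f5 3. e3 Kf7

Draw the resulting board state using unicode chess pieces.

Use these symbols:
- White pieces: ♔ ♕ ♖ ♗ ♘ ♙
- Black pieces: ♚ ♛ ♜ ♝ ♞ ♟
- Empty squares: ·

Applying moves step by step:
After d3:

♜ ♞ ♝ ♛ ♚ ♝ ♞ ♜
♟ ♟ ♟ ♟ ♟ ♟ ♟ ♟
· · · · · · · ·
· · · · · · · ·
· · · · · · · ·
· · · ♙ · · · ·
♙ ♙ ♙ · ♙ ♙ ♙ ♙
♖ ♘ ♗ ♕ ♔ ♗ ♘ ♖


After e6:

♜ ♞ ♝ ♛ ♚ ♝ ♞ ♜
♟ ♟ ♟ ♟ · ♟ ♟ ♟
· · · · ♟ · · ·
· · · · · · · ·
· · · · · · · ·
· · · ♙ · · · ·
♙ ♙ ♙ · ♙ ♙ ♙ ♙
♖ ♘ ♗ ♕ ♔ ♗ ♘ ♖


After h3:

♜ ♞ ♝ ♛ ♚ ♝ ♞ ♜
♟ ♟ ♟ ♟ · ♟ ♟ ♟
· · · · ♟ · · ·
· · · · · · · ·
· · · · · · · ·
· · · ♙ · · · ♙
♙ ♙ ♙ · ♙ ♙ ♙ ·
♖ ♘ ♗ ♕ ♔ ♗ ♘ ♖


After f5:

♜ ♞ ♝ ♛ ♚ ♝ ♞ ♜
♟ ♟ ♟ ♟ · · ♟ ♟
· · · · ♟ · · ·
· · · · · ♟ · ·
· · · · · · · ·
· · · ♙ · · · ♙
♙ ♙ ♙ · ♙ ♙ ♙ ·
♖ ♘ ♗ ♕ ♔ ♗ ♘ ♖


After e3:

♜ ♞ ♝ ♛ ♚ ♝ ♞ ♜
♟ ♟ ♟ ♟ · · ♟ ♟
· · · · ♟ · · ·
· · · · · ♟ · ·
· · · · · · · ·
· · · ♙ ♙ · · ♙
♙ ♙ ♙ · · ♙ ♙ ·
♖ ♘ ♗ ♕ ♔ ♗ ♘ ♖


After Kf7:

♜ ♞ ♝ ♛ · ♝ ♞ ♜
♟ ♟ ♟ ♟ · ♚ ♟ ♟
· · · · ♟ · · ·
· · · · · ♟ · ·
· · · · · · · ·
· · · ♙ ♙ · · ♙
♙ ♙ ♙ · · ♙ ♙ ·
♖ ♘ ♗ ♕ ♔ ♗ ♘ ♖



  a b c d e f g h
  ─────────────────
8│♜ ♞ ♝ ♛ · ♝ ♞ ♜│8
7│♟ ♟ ♟ ♟ · ♚ ♟ ♟│7
6│· · · · ♟ · · ·│6
5│· · · · · ♟ · ·│5
4│· · · · · · · ·│4
3│· · · ♙ ♙ · · ♙│3
2│♙ ♙ ♙ · · ♙ ♙ ·│2
1│♖ ♘ ♗ ♕ ♔ ♗ ♘ ♖│1
  ─────────────────
  a b c d e f g h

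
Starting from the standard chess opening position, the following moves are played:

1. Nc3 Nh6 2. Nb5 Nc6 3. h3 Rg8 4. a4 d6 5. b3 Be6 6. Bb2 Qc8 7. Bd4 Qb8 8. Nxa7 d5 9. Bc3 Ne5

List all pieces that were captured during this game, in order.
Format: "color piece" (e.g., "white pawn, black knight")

Tracking captures:
  Nxa7: captured black pawn

black pawn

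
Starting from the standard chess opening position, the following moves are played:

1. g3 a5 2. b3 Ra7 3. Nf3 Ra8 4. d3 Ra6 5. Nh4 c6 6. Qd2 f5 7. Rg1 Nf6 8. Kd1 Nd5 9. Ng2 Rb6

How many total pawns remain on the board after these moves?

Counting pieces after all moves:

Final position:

  a b c d e f g h
  ─────────────────
8│· ♞ ♝ ♛ ♚ ♝ · ♜│8
7│· ♟ · ♟ ♟ · ♟ ♟│7
6│· ♜ ♟ · · · · ·│6
5│♟ · · ♞ · ♟ · ·│5
4│· · · · · · · ·│4
3│· ♙ · ♙ · · ♙ ·│3
2│♙ · ♙ ♕ ♙ ♙ ♘ ♙│2
1│♖ ♘ ♗ ♔ · ♗ ♖ ·│1
  ─────────────────
  a b c d e f g h


16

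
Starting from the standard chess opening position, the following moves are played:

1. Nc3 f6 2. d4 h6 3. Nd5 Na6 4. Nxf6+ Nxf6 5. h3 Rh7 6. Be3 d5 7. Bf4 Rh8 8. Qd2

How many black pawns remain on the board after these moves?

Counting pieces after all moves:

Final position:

  a b c d e f g h
  ─────────────────
8│♜ · ♝ ♛ ♚ ♝ · ♜│8
7│♟ ♟ ♟ · ♟ · ♟ ·│7
6│♞ · · · · ♞ · ♟│6
5│· · · ♟ · · · ·│5
4│· · · ♙ · ♗ · ·│4
3│· · · · · · · ♙│3
2│♙ ♙ ♙ ♕ ♙ ♙ ♙ ·│2
1│♖ · · · ♔ ♗ ♘ ♖│1
  ─────────────────
  a b c d e f g h


7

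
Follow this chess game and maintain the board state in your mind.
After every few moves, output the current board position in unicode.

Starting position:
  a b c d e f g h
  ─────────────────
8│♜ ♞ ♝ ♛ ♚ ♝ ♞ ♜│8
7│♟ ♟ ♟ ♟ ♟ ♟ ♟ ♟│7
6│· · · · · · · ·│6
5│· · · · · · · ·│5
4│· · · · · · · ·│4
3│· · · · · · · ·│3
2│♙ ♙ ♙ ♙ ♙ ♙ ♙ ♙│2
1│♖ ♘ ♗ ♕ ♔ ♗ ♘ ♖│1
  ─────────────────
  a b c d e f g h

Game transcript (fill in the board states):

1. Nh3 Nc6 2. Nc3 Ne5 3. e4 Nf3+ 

  a b c d e f g h
  ─────────────────
8│♜ · ♝ ♛ ♚ ♝ ♞ ♜│8
7│♟ ♟ ♟ ♟ ♟ ♟ ♟ ♟│7
6│· · · · · · · ·│6
5│· · · · · · · ·│5
4│· · · · ♙ · · ·│4
3│· · ♘ · · ♞ · ♘│3
2│♙ ♙ ♙ ♙ · ♙ ♙ ♙│2
1│♖ · ♗ ♕ ♔ ♗ · ♖│1
  ─────────────────
  a b c d e f g h

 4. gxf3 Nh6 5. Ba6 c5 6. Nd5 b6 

  a b c d e f g h
  ─────────────────
8│♜ · ♝ ♛ ♚ ♝ · ♜│8
7│♟ · · ♟ ♟ ♟ ♟ ♟│7
6│♗ ♟ · · · · · ♞│6
5│· · ♟ ♘ · · · ·│5
4│· · · · ♙ · · ·│4
3│· · · · · ♙ · ♘│3
2│♙ ♙ ♙ ♙ · ♙ · ♙│2
1│♖ · ♗ ♕ ♔ · · ♖│1
  ─────────────────
  a b c d e f g h

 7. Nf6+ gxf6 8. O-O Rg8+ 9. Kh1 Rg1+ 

  a b c d e f g h
  ─────────────────
8│♜ · ♝ ♛ ♚ ♝ · ·│8
7│♟ · · ♟ ♟ ♟ · ♟│7
6│♗ ♟ · · · ♟ · ♞│6
5│· · ♟ · · · · ·│5
4│· · · · ♙ · · ·│4
3│· · · · · ♙ · ♘│3
2│♙ ♙ ♙ ♙ · ♙ · ♙│2
1│♖ · ♗ ♕ · ♖ ♜ ♔│1
  ─────────────────
  a b c d e f g h

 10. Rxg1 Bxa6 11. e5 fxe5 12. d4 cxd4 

  a b c d e f g h
  ─────────────────
8│♜ · · ♛ ♚ ♝ · ·│8
7│♟ · · ♟ ♟ ♟ · ♟│7
6│♝ ♟ · · · · · ♞│6
5│· · · · ♟ · · ·│5
4│· · · ♟ · · · ·│4
3│· · · · · ♙ · ♘│3
2│♙ ♙ ♙ · · ♙ · ♙│2
1│♖ · ♗ ♕ · · ♖ ♔│1
  ─────────────────
  a b c d e f g h

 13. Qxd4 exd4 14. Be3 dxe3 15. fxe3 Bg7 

  a b c d e f g h
  ─────────────────
8│♜ · · ♛ ♚ · · ·│8
7│♟ · · ♟ ♟ ♟ ♝ ♟│7
6│♝ ♟ · · · · · ♞│6
5│· · · · · · · ·│5
4│· · · · · · · ·│4
3│· · · · ♙ ♙ · ♘│3
2│♙ ♙ ♙ · · · · ♙│2
1│♖ · · · · · ♖ ♔│1
  ─────────────────
  a b c d e f g h

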